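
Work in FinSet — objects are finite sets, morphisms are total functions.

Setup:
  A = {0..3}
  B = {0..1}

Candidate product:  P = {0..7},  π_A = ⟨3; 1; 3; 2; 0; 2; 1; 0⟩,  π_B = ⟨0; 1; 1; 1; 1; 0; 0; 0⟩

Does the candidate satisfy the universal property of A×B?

|A|·|B| = 4·2 = 8;  |P| = 8
Check the pairing map k ↦ (π_A(k), π_B(k)):
  0 : (3,0)
  1 : (1,1)
  2 : (3,1)
  3 : (2,1)
  4 : (0,1)
  5 : (2,0)
  6 : (1,0)
  7 : (0,0)
distinct pairs in image: 8 / 8 needed
  → bijection onto A×B; projections well-typed.

Answer: VALID PRODUCT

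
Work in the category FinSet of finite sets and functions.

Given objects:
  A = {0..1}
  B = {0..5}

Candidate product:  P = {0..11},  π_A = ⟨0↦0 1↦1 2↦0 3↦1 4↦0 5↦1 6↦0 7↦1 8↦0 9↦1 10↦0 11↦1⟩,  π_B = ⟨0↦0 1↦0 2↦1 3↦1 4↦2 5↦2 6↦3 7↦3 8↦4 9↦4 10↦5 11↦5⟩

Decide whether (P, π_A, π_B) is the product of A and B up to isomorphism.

|A|·|B| = 2·6 = 12;  |P| = 12
Check the pairing map k ↦ (π_A(k), π_B(k)):
  0 ↦ (0,0)
  1 ↦ (1,0)
  2 ↦ (0,1)
  3 ↦ (1,1)
  4 ↦ (0,2)
  5 ↦ (1,2)
  6 ↦ (0,3)
  7 ↦ (1,3)
  8 ↦ (0,4)
  9 ↦ (1,4)
  10 ↦ (0,5)
  11 ↦ (1,5)
distinct pairs in image: 12 / 12 needed
  → bijection onto A×B; projections well-typed.

Answer: VALID PRODUCT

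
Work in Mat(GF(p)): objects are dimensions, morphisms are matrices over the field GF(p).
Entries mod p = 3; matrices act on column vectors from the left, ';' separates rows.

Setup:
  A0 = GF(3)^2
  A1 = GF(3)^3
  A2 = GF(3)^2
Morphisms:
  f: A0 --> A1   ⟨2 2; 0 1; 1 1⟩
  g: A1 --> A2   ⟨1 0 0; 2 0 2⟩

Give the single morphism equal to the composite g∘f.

  e0=[1,0] f-->[2,0,1] g-->[2,0]
  e1=[0,1] f-->[2,1,1] g-->[2,0]
composite: ⟨2 2; 0 0⟩

Answer: ⟨2 2; 0 0⟩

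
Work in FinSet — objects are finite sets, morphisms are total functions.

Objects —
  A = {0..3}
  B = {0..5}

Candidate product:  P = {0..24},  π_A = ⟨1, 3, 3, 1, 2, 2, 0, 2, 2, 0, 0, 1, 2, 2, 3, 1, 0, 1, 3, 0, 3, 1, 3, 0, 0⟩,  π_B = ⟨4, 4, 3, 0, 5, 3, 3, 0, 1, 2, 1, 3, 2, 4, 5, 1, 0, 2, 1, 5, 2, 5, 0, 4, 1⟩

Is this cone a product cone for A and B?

|A|·|B| = 4·6 = 24;  |P| = 25
  → cardinalities differ; no bijection possible.

Answer: NOT A VALID PRODUCT — |P|=25 ≠ |A|·|B|=24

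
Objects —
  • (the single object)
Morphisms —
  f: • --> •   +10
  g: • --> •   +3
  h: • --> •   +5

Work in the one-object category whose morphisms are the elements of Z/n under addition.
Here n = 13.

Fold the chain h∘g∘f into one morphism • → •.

  0 +10≡10 +3≡0 +5≡5  (mod 13)
result: +5

Answer: +5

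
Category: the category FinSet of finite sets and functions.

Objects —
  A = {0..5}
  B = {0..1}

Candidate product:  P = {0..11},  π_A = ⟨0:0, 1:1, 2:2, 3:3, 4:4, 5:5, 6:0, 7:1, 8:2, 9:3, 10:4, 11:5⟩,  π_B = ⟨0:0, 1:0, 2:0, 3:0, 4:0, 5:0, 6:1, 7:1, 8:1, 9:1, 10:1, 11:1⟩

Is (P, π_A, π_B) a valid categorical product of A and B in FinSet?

|A|·|B| = 6·2 = 12;  |P| = 12
Check the pairing map k ↦ (π_A(k), π_B(k)):
  0 : (0,0)
  1 : (1,0)
  2 : (2,0)
  3 : (3,0)
  4 : (4,0)
  5 : (5,0)
  6 : (0,1)
  7 : (1,1)
  8 : (2,1)
  9 : (3,1)
  10 : (4,1)
  11 : (5,1)
distinct pairs in image: 12 / 12 needed
  → bijection onto A×B; projections well-typed.

Answer: VALID PRODUCT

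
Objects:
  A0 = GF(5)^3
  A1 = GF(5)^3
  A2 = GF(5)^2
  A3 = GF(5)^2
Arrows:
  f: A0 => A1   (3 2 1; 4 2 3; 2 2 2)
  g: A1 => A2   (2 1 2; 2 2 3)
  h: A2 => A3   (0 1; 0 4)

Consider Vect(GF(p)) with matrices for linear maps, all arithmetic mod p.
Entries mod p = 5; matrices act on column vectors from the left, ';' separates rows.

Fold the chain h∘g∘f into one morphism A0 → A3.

Answer: (0 4 4; 0 1 1)

Derivation:
  e0=(1,0,0) f=>(3,4,2) g=>(4,0) h=>(0,0)
  e1=(0,1,0) f=>(2,2,2) g=>(0,4) h=>(4,1)
  e2=(0,0,1) f=>(1,3,2) g=>(4,4) h=>(4,1)
composite: (0 4 4; 0 1 1)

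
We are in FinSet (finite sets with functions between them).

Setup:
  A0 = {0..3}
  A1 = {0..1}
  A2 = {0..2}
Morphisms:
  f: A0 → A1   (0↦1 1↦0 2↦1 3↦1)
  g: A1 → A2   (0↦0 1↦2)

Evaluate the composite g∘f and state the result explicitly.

  0 f→1 g→2
  1 f→0 g→0
  2 f→1 g→2
  3 f→1 g→2
composite: (0↦2 1↦0 2↦2 3↦2)

Answer: (0↦2 1↦0 2↦2 3↦2)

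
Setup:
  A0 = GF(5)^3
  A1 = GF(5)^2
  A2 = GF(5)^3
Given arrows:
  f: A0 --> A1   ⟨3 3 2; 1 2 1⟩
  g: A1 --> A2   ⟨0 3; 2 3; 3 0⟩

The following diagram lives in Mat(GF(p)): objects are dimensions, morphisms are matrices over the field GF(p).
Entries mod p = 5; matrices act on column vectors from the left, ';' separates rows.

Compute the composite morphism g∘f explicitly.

Answer: ⟨3 1 3; 4 2 2; 4 4 1⟩

Trace:
  e0=[1,0,0] f-->[3,1] g-->[3,4,4]
  e1=[0,1,0] f-->[3,2] g-->[1,2,4]
  e2=[0,0,1] f-->[2,1] g-->[3,2,1]
⟦path⟧: ⟨3 1 3; 4 2 2; 4 4 1⟩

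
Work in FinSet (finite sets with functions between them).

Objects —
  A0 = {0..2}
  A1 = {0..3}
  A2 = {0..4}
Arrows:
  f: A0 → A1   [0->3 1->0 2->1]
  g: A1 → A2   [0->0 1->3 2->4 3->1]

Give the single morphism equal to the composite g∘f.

  0 f→3 g→1
  1 f→0 g→0
  2 f→1 g→3
result: [0->1 1->0 2->3]

Answer: [0->1 1->0 2->3]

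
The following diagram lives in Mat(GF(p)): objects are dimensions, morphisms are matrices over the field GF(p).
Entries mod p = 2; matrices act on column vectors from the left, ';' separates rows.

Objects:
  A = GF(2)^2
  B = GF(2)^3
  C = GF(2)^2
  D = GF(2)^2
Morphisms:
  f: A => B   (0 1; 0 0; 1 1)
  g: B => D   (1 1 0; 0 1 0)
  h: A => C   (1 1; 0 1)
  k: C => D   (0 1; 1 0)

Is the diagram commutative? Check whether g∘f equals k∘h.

Path 1 = f;g:
  e0=(1,0) f=>(0,0,1) g=>(0,0)
  e1=(0,1) f=>(1,0,1) g=>(1,0)
  ⟦path⟧₁ = (0 1; 0 0)
Path 2 = h;k:
  e0=(1,0) h=>(1,0) k=>(0,1)
  e1=(0,1) h=>(1,1) k=>(1,1)
  ⟦path⟧₂ = (0 1; 1 1)
Equal? differ; not commutative

Answer: DOES NOT COMMUTE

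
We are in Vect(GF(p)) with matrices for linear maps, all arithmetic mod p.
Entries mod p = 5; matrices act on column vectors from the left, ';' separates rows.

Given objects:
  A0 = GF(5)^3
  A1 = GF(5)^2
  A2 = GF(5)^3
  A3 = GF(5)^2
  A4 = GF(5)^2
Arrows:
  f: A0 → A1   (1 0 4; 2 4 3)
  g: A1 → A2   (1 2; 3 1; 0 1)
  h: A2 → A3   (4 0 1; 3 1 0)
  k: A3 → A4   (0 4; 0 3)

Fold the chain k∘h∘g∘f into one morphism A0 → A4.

Answer: (0 2 0; 0 4 0)

Trace:
  e0=(1,0,0) f→(1,2) g→(0,0,2) h→(2,0) k→(0,0)
  e1=(0,1,0) f→(0,4) g→(3,4,4) h→(1,3) k→(2,4)
  e2=(0,0,1) f→(4,3) g→(0,0,3) h→(3,0) k→(0,0)
⟦path⟧: (0 2 0; 0 4 0)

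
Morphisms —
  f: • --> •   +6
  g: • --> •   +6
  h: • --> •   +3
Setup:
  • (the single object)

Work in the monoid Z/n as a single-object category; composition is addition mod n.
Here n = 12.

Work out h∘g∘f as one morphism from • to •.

Answer: +3

Work:
  0 +6≡6 +6≡0 +3≡3  (mod 12)
result: +3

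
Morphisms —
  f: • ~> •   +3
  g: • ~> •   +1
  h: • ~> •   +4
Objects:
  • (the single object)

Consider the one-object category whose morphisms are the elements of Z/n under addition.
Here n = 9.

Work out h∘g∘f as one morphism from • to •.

Answer: +8

Work:
  0 +3≡3 +1≡4 +4≡8  (mod 9)
⟦path⟧: +8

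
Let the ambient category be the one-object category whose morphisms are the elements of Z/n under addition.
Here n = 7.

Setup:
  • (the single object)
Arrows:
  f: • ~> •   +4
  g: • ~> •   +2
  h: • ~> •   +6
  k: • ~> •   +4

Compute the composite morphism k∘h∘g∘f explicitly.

Answer: +2

Trace:
  0 +4≡4 +2≡6 +6≡5 +4≡2  (mod 7)
⟦path⟧: +2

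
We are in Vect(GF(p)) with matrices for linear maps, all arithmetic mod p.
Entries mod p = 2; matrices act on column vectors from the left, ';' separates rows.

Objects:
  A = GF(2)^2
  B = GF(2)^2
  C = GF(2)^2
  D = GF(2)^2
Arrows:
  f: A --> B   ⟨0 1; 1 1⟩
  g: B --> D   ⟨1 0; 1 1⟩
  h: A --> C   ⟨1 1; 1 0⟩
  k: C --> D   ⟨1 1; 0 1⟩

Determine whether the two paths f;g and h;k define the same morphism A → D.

Answer: COMMUTES

Derivation:
Along f;g (path 1):
  e0=⟨1,0⟩ f-->⟨0,1⟩ g-->⟨0,1⟩
  e1=⟨0,1⟩ f-->⟨1,1⟩ g-->⟨1,0⟩
  composite₁ = ⟨0 1; 1 0⟩
Along h;k (path 2):
  e0=⟨1,0⟩ h-->⟨1,1⟩ k-->⟨0,1⟩
  e1=⟨0,1⟩ h-->⟨1,0⟩ k-->⟨1,0⟩
  composite₂ = ⟨0 1; 1 0⟩
Equal? equal; square commutes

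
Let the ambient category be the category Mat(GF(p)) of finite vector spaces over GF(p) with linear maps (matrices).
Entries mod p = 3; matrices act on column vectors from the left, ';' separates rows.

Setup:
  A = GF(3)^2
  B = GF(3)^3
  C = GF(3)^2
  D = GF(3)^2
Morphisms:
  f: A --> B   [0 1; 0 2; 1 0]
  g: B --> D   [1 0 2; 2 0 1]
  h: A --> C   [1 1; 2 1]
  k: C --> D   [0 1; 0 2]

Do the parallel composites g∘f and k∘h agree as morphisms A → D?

Path 1 = f;g:
  e0=(1,0) f-->(0,0,1) g-->(2,1)
  e1=(0,1) f-->(1,2,0) g-->(1,2)
  result₁ = [2 1; 1 2]
Path 2 = h;k:
  e0=(1,0) h-->(1,2) k-->(2,1)
  e1=(0,1) h-->(1,1) k-->(1,2)
  result₂ = [2 1; 1 2]
Equal? equal; square commutes

Answer: COMMUTES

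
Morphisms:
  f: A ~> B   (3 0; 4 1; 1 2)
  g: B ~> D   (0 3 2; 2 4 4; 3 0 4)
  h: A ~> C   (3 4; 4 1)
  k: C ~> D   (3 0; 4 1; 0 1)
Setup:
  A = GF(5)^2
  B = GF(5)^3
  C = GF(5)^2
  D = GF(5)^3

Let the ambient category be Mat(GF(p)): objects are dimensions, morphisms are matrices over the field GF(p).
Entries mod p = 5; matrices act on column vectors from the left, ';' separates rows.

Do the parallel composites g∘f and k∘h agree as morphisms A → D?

Answer: DOES NOT COMMUTE

Work:
1) trace f;g:
  e0=(1,0) f~>(3,4,1) g~>(4,1,3)
  e1=(0,1) f~>(0,1,2) g~>(2,2,3)
  composite₁ = (4 2; 1 2; 3 3)
2) trace h;k:
  e0=(1,0) h~>(3,4) k~>(4,1,4)
  e1=(0,1) h~>(4,1) k~>(2,2,1)
  composite₂ = (4 2; 1 2; 4 1)
Equal? differ; not commutative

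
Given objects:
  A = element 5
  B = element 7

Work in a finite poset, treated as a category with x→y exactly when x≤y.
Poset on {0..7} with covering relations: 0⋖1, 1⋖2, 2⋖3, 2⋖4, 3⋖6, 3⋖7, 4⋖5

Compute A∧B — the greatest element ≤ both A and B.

Lower bounds of A=5 and B=7: {0,1,2}
  0 ≤ 2
  1 ≤ 2
  2 ≤ 2
glb = 2

Answer: A∧B = 2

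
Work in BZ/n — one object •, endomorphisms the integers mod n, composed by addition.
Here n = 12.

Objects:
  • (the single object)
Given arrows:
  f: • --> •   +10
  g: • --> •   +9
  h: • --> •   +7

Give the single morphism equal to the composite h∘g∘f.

Answer: +2

Derivation:
  0 +10≡10 +9≡7 +7≡2  (mod 12)
composite: +2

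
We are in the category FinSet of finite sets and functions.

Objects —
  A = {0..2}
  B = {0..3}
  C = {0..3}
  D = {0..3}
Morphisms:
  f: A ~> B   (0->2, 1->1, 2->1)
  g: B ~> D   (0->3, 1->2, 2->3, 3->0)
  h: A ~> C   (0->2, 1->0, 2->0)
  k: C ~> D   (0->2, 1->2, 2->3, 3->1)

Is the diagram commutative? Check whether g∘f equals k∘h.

Answer: COMMUTES

Work:
Along f;g (path 1):
  0 f~>2 g~>3
  1 f~>1 g~>2
  2 f~>1 g~>2
  composite₁ = (0->3, 1->2, 2->2)
Along h;k (path 2):
  0 h~>2 k~>3
  1 h~>0 k~>2
  2 h~>0 k~>2
  composite₂ = (0->3, 1->2, 2->2)
Equal? same morphism ✓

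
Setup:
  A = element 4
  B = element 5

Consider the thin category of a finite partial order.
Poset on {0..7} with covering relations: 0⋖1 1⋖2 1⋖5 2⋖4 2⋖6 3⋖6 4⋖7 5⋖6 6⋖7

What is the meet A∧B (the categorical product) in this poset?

Answer: A∧B = 1

Derivation:
{x : x⊑A ∧ x⊑B} = {0,1}  (A=4, B=5)
  0 ⊑ 1
  1 ⊑ 1
glb = 1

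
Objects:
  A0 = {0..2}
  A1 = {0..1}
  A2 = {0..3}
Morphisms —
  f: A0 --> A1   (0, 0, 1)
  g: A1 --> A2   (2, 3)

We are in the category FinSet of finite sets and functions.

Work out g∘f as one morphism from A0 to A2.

  0 f-->0 g-->2
  1 f-->0 g-->2
  2 f-->1 g-->3
result: (2, 2, 3)

Answer: (2, 2, 3)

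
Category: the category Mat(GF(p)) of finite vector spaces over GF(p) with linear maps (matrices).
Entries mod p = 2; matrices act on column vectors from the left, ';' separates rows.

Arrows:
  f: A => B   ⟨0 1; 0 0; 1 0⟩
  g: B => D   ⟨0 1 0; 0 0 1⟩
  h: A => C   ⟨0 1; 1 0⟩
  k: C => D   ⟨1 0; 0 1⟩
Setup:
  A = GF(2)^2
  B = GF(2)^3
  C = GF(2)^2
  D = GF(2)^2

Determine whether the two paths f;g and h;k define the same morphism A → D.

Answer: DOES NOT COMMUTE

Trace:
Along f;g (path 1):
  e0=[1,0] f=>[0,0,1] g=>[0,1]
  e1=[0,1] f=>[1,0,0] g=>[0,0]
  composite₁ = ⟨0 0; 1 0⟩
Along h;k (path 2):
  e0=[1,0] h=>[0,1] k=>[0,1]
  e1=[0,1] h=>[1,0] k=>[1,0]
  composite₂ = ⟨0 1; 1 0⟩
Equal? NO — does not commute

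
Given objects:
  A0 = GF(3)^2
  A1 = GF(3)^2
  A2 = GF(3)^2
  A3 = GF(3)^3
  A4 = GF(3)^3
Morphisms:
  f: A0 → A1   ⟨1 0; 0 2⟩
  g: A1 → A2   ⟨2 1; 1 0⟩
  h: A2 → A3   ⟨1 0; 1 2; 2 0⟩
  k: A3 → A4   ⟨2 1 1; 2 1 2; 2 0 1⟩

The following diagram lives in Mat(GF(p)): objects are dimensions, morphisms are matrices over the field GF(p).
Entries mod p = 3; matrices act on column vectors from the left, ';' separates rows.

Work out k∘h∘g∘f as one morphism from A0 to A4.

Answer: ⟨0 1; 1 2; 2 2⟩

Work:
  e0=[1,0] f→[1,0] g→[2,1] h→[2,1,1] k→[0,1,2]
  e1=[0,1] f→[0,2] g→[2,0] h→[2,2,1] k→[1,2,2]
result: ⟨0 1; 1 2; 2 2⟩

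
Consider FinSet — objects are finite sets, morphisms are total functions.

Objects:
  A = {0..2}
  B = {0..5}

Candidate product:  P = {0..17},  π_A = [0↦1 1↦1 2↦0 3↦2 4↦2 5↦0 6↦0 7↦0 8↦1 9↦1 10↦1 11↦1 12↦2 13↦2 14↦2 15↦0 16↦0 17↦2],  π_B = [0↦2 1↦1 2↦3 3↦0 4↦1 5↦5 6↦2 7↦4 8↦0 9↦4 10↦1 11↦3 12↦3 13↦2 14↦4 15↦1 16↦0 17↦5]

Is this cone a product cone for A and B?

Answer: NOT A VALID PRODUCT — duplicate pair at indices 1,10

Work:
|A|·|B| = 3·6 = 18;  |P| = 18
Check the pairing map k ↦ (π_A(k), π_B(k)):
  0 ↦ (1,2)
  1 ↦ (1,1)
  2 ↦ (0,3)
  3 ↦ (2,0)
  4 ↦ (2,1)
  5 ↦ (0,5)
  6 ↦ (0,2)
  7 ↦ (0,4)
  8 ↦ (1,0)
  9 ↦ (1,4)
  10 ↦ (1,1)  ✗ repeats pair of k=1
  11 ↦ (1,3)
  12 ↦ (2,3)
  13 ↦ (2,2)
  14 ↦ (2,4)
  15 ↦ (0,1)
  16 ↦ (0,0)
  17 ↦ (2,5)
distinct pairs in image: 17 / 18 needed
  → (1,1) hit at k=1 and k=10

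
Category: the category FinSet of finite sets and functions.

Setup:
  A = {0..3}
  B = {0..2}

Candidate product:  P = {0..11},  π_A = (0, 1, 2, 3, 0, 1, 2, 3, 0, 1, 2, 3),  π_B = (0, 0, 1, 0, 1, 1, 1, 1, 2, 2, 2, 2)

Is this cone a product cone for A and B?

|A|·|B| = 4·3 = 12;  |P| = 12
Check the pairing map k ↦ (π_A(k), π_B(k)):
  0 : (0,0)
  1 : (1,0)
  2 : (2,1)
  3 : (3,0)
  4 : (0,1)
  5 : (1,1)
  6 : (2,1)  ✗ repeats pair of k=2
  7 : (3,1)
  8 : (0,2)
  9 : (1,2)
  10 : (2,2)
  11 : (3,2)
distinct pairs in image: 11 / 12 needed
  → (2,1) hit at k=2 and k=6

Answer: NOT A VALID PRODUCT — duplicate pair at indices 6,2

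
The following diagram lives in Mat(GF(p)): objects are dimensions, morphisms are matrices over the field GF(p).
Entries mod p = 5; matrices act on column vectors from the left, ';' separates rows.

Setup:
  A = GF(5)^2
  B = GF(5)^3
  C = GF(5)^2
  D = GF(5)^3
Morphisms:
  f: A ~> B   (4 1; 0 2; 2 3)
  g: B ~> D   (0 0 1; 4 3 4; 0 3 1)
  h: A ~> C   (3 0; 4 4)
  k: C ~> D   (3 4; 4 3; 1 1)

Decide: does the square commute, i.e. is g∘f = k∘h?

Path 1 = f;g:
  e0=[1,0] f~>[4,0,2] g~>[2,4,2]
  e1=[0,1] f~>[1,2,3] g~>[3,2,4]
  result₁ = (2 3; 4 2; 2 4)
Path 2 = h;k:
  e0=[1,0] h~>[3,4] k~>[0,4,2]
  e1=[0,1] h~>[0,4] k~>[1,2,4]
  result₂ = (0 1; 4 2; 2 4)
Equal? distinct morphisms ✗

Answer: DOES NOT COMMUTE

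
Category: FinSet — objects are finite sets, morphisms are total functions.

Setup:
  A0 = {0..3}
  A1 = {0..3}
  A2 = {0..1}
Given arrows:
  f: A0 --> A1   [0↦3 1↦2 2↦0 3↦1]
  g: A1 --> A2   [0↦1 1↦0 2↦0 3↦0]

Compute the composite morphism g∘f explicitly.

  0 f-->3 g-->0
  1 f-->2 g-->0
  2 f-->0 g-->1
  3 f-->1 g-->0
composite: [0↦0 1↦0 2↦1 3↦0]

Answer: [0↦0 1↦0 2↦1 3↦0]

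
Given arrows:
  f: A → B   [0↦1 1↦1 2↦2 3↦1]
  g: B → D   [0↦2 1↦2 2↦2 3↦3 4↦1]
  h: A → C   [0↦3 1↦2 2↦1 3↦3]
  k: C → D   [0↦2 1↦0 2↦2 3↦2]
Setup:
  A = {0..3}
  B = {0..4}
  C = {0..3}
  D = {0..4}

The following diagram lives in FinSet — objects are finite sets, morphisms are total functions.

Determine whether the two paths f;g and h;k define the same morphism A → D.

Along f;g (path 1):
  0 f→1 g→2
  1 f→1 g→2
  2 f→2 g→2
  3 f→1 g→2
  result₁ = [0↦2 1↦2 2↦2 3↦2]
Along h;k (path 2):
  0 h→3 k→2
  1 h→2 k→2
  2 h→1 k→0
  3 h→3 k→2
  result₂ = [0↦2 1↦2 2↦0 3↦2]
Equal? distinct morphisms ✗

Answer: DOES NOT COMMUTE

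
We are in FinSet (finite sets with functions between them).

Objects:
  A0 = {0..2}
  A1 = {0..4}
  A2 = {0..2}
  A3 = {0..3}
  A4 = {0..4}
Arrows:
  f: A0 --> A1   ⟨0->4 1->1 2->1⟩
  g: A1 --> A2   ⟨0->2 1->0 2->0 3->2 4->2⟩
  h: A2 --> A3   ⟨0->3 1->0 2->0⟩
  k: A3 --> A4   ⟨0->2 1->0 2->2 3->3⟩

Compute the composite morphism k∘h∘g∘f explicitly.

  0 f-->4 g-->2 h-->0 k-->2
  1 f-->1 g-->0 h-->3 k-->3
  2 f-->1 g-->0 h-->3 k-->3
⟦path⟧: ⟨0->2 1->3 2->3⟩

Answer: ⟨0->2 1->3 2->3⟩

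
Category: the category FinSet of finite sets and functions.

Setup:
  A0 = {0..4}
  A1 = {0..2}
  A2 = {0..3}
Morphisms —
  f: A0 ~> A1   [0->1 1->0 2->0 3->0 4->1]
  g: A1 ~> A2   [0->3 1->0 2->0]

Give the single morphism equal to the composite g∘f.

Answer: [0->0 1->3 2->3 3->3 4->0]

Work:
  0 f~>1 g~>0
  1 f~>0 g~>3
  2 f~>0 g~>3
  3 f~>0 g~>3
  4 f~>1 g~>0
composite: [0->0 1->3 2->3 3->3 4->0]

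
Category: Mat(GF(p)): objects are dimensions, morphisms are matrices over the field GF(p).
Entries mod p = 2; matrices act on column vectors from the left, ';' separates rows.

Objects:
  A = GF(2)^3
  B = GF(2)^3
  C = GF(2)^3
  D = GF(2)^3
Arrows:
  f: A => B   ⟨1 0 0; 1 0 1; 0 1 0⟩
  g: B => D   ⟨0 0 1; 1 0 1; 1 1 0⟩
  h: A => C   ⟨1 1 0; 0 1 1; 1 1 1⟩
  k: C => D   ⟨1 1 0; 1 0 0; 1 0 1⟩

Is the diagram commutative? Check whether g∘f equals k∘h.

1) trace f;g:
  e0=[1,0,0] f=>[1,1,0] g=>[0,1,0]
  e1=[0,1,0] f=>[0,0,1] g=>[1,1,0]
  e2=[0,0,1] f=>[0,1,0] g=>[0,0,1]
  composite₁ = ⟨0 1 0; 1 1 0; 0 0 1⟩
2) trace h;k:
  e0=[1,0,0] h=>[1,0,1] k=>[1,1,0]
  e1=[0,1,0] h=>[1,1,1] k=>[0,1,0]
  e2=[0,0,1] h=>[0,1,1] k=>[1,0,1]
  composite₂ = ⟨1 0 1; 1 1 0; 0 0 1⟩
Equal? distinct morphisms ✗

Answer: DOES NOT COMMUTE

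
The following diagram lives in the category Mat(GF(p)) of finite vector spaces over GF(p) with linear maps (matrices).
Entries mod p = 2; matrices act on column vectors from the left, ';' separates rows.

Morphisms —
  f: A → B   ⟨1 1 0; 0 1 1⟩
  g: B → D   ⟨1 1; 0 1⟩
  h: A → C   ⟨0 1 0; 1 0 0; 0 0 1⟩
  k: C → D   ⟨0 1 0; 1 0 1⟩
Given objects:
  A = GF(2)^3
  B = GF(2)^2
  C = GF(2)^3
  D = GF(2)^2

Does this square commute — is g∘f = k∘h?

Answer: DOES NOT COMMUTE

Derivation:
1) trace f;g:
  e0=⟨1,0,0⟩ f→⟨1,0⟩ g→⟨1,0⟩
  e1=⟨0,1,0⟩ f→⟨1,1⟩ g→⟨0,1⟩
  e2=⟨0,0,1⟩ f→⟨0,1⟩ g→⟨1,1⟩
  composite₁ = ⟨1 0 1; 0 1 1⟩
2) trace h;k:
  e0=⟨1,0,0⟩ h→⟨0,1,0⟩ k→⟨1,0⟩
  e1=⟨0,1,0⟩ h→⟨1,0,0⟩ k→⟨0,1⟩
  e2=⟨0,0,1⟩ h→⟨0,0,1⟩ k→⟨0,1⟩
  composite₂ = ⟨1 0 0; 0 1 1⟩
Equal? distinct morphisms ✗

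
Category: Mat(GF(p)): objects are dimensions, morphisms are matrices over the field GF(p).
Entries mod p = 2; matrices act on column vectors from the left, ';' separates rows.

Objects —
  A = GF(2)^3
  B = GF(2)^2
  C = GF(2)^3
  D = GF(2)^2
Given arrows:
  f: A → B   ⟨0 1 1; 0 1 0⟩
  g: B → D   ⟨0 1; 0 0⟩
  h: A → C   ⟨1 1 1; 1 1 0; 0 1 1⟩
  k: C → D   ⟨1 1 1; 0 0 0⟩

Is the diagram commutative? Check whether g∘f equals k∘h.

1) trace f;g:
  e0=⟨1,0,0⟩ f→⟨0,0⟩ g→⟨0,0⟩
  e1=⟨0,1,0⟩ f→⟨1,1⟩ g→⟨1,0⟩
  e2=⟨0,0,1⟩ f→⟨1,0⟩ g→⟨0,0⟩
  ⟦path⟧₁ = ⟨0 1 0; 0 0 0⟩
2) trace h;k:
  e0=⟨1,0,0⟩ h→⟨1,1,0⟩ k→⟨0,0⟩
  e1=⟨0,1,0⟩ h→⟨1,1,1⟩ k→⟨1,0⟩
  e2=⟨0,0,1⟩ h→⟨1,0,1⟩ k→⟨0,0⟩
  ⟦path⟧₂ = ⟨0 1 0; 0 0 0⟩
Equal? equal; square commutes

Answer: COMMUTES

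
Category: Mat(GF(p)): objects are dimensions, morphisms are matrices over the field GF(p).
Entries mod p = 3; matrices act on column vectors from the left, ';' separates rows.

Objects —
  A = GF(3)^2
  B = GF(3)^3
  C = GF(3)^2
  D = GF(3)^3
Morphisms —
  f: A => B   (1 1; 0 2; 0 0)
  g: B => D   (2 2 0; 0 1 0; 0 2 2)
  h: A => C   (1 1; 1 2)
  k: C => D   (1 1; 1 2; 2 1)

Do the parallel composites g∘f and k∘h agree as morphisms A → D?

Answer: COMMUTES

Trace:
Along f;g (path 1):
  e0=(1,0) f=>(1,0,0) g=>(2,0,0)
  e1=(0,1) f=>(1,2,0) g=>(0,2,1)
  ⟦path⟧₁ = (2 0; 0 2; 0 1)
Along h;k (path 2):
  e0=(1,0) h=>(1,1) k=>(2,0,0)
  e1=(0,1) h=>(1,2) k=>(0,2,1)
  ⟦path⟧₂ = (2 0; 0 2; 0 1)
Equal? equal; square commutes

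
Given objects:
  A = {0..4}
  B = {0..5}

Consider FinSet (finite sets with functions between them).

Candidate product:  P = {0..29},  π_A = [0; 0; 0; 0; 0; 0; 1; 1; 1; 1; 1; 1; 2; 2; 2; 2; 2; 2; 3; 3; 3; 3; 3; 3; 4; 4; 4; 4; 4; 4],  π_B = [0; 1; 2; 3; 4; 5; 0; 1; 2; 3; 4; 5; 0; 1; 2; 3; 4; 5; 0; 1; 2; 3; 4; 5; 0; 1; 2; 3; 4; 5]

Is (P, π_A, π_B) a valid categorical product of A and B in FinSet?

|A|·|B| = 5·6 = 30;  |P| = 30
Check the pairing map k ↦ (π_A(k), π_B(k)):
  0 ↦ (0,0)
  1 ↦ (0,1)
  2 ↦ (0,2)
  3 ↦ (0,3)
  4 ↦ (0,4)
  5 ↦ (0,5)
  6 ↦ (1,0)
  7 ↦ (1,1)
  8 ↦ (1,2)
  9 ↦ (1,3)
  10 ↦ (1,4)
  11 ↦ (1,5)
  12 ↦ (2,0)
  13 ↦ (2,1)
  14 ↦ (2,2)
  15 ↦ (2,3)
  16 ↦ (2,4)
  17 ↦ (2,5)
  18 ↦ (3,0)
  19 ↦ (3,1)
  20 ↦ (3,2)
  21 ↦ (3,3)
  22 ↦ (3,4)
  23 ↦ (3,5)
  24 ↦ (4,0)
  25 ↦ (4,1)
  26 ↦ (4,2)
  27 ↦ (4,3)
  28 ↦ (4,4)
  29 ↦ (4,5)
distinct pairs in image: 30 / 30 needed
  → bijection onto A×B; projections well-typed.

Answer: VALID PRODUCT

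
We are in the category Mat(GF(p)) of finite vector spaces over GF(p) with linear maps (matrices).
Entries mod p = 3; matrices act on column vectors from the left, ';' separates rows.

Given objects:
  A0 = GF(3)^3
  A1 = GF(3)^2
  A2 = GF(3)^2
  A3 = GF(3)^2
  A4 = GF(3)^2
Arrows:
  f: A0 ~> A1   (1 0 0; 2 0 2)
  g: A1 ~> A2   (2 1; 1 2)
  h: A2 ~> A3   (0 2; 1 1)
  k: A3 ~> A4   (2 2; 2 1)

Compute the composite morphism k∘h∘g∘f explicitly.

  e0=⟨1,0,0⟩ f~>⟨1,2⟩ g~>⟨1,2⟩ h~>⟨1,0⟩ k~>⟨2,2⟩
  e1=⟨0,1,0⟩ f~>⟨0,0⟩ g~>⟨0,0⟩ h~>⟨0,0⟩ k~>⟨0,0⟩
  e2=⟨0,0,1⟩ f~>⟨0,2⟩ g~>⟨2,1⟩ h~>⟨2,0⟩ k~>⟨1,1⟩
result: (2 0 1; 2 0 1)

Answer: (2 0 1; 2 0 1)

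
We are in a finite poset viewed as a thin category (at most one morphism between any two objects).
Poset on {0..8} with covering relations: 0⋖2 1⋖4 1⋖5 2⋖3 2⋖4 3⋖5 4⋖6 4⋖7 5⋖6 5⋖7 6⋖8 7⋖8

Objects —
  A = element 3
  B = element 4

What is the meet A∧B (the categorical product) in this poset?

Common predecessors of 3,4: {0,2}
  0 ⊑ 2
  2 ⊑ 2
glb = 2

Answer: A∧B = 2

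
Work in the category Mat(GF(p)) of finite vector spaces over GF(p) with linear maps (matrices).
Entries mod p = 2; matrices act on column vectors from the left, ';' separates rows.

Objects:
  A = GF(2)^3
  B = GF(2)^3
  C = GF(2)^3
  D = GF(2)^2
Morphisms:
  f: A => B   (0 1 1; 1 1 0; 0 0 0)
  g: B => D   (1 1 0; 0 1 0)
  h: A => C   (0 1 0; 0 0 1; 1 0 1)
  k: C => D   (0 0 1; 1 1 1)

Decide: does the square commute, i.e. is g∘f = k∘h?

Along f;g (path 1):
  e0=(1,0,0) f=>(0,1,0) g=>(1,1)
  e1=(0,1,0) f=>(1,1,0) g=>(0,1)
  e2=(0,0,1) f=>(1,0,0) g=>(1,0)
  result₁ = (1 0 1; 1 1 0)
Along h;k (path 2):
  e0=(1,0,0) h=>(0,0,1) k=>(1,1)
  e1=(0,1,0) h=>(1,0,0) k=>(0,1)
  e2=(0,0,1) h=>(0,1,1) k=>(1,0)
  result₂ = (1 0 1; 1 1 0)
Equal? equal; square commutes

Answer: COMMUTES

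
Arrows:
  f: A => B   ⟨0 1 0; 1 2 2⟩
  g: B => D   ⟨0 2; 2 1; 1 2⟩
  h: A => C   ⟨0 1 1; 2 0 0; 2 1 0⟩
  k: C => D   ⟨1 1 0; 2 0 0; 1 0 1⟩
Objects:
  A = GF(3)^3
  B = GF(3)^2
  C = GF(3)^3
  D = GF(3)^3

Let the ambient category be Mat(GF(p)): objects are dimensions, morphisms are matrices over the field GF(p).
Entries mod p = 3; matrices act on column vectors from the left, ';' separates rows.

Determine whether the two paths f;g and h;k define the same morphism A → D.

Answer: DOES NOT COMMUTE

Derivation:
Path 1 = f;g:
  e0=[1,0,0] f=>[0,1] g=>[2,1,2]
  e1=[0,1,0] f=>[1,2] g=>[1,1,2]
  e2=[0,0,1] f=>[0,2] g=>[1,2,1]
  composite₁ = ⟨2 1 1; 1 1 2; 2 2 1⟩
Path 2 = h;k:
  e0=[1,0,0] h=>[0,2,2] k=>[2,0,2]
  e1=[0,1,0] h=>[1,0,1] k=>[1,2,2]
  e2=[0,0,1] h=>[1,0,0] k=>[1,2,1]
  composite₂ = ⟨2 1 1; 0 2 2; 2 2 1⟩
Equal? distinct morphisms ✗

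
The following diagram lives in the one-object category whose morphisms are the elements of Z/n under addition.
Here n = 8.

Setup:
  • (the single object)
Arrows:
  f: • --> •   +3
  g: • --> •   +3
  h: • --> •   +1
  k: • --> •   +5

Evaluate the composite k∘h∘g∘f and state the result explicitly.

Answer: +4

Work:
  0 +3≡3 +3≡6 +1≡7 +5≡4  (mod 8)
⟦path⟧: +4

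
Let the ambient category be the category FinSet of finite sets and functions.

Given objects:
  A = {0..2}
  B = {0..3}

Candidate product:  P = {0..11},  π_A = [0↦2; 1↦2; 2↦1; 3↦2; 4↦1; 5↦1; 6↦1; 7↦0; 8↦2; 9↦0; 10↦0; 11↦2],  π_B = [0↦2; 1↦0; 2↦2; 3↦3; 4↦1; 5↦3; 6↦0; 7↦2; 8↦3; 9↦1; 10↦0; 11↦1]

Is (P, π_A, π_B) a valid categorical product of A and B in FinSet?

|A|·|B| = 3·4 = 12;  |P| = 12
Check the pairing map k ↦ (π_A(k), π_B(k)):
  0 ↦ (2,2)
  1 ↦ (2,0)
  2 ↦ (1,2)
  3 ↦ (2,3)
  4 ↦ (1,1)
  5 ↦ (1,3)
  6 ↦ (1,0)
  7 ↦ (0,2)
  8 ↦ (2,3)  ✗ repeats pair of k=3
  9 ↦ (0,1)
  10 ↦ (0,0)
  11 ↦ (2,1)
distinct pairs in image: 11 / 12 needed
  → (2,3) hit at k=3 and k=8

Answer: NOT A VALID PRODUCT — duplicate pair at indices 8,3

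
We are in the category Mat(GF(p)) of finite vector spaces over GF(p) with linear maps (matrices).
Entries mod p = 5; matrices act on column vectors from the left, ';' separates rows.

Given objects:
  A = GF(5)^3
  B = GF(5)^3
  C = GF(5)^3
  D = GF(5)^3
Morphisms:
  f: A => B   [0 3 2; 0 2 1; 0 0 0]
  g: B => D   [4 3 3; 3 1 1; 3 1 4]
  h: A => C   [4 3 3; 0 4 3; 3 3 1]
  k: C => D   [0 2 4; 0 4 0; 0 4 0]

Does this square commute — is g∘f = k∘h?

Along f;g (path 1):
  e0=(1,0,0) f=>(0,0,0) g=>(0,0,0)
  e1=(0,1,0) f=>(3,2,0) g=>(3,1,1)
  e2=(0,0,1) f=>(2,1,0) g=>(1,2,2)
  composite₁ = [0 3 1; 0 1 2; 0 1 2]
Along h;k (path 2):
  e0=(1,0,0) h=>(4,0,3) k=>(2,0,0)
  e1=(0,1,0) h=>(3,4,3) k=>(0,1,1)
  e2=(0,0,1) h=>(3,3,1) k=>(0,2,2)
  composite₂ = [2 0 0; 0 1 2; 0 1 2]
Equal? differ; not commutative

Answer: DOES NOT COMMUTE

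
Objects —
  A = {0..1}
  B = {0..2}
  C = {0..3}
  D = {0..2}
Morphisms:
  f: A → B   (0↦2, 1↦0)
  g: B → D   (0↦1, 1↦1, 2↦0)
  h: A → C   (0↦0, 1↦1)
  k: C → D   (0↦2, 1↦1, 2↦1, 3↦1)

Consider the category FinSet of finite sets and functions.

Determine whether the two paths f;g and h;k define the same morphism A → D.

Answer: DOES NOT COMMUTE

Derivation:
Along f;g (path 1):
  0 f→2 g→0
  1 f→0 g→1
  composite₁ = (0↦0, 1↦1)
Along h;k (path 2):
  0 h→0 k→2
  1 h→1 k→1
  composite₂ = (0↦2, 1↦1)
Equal? NO — does not commute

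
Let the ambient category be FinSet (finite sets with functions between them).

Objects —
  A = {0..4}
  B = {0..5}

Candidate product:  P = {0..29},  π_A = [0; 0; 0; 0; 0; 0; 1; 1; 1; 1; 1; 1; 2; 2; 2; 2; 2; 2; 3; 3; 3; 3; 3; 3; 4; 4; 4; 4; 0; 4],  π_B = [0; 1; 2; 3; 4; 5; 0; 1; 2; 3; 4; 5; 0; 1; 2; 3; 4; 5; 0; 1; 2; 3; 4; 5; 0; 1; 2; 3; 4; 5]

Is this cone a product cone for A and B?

|A|·|B| = 5·6 = 30;  |P| = 30
Check the pairing map k ↦ (π_A(k), π_B(k)):
  0 -> (0,0)
  1 -> (0,1)
  2 -> (0,2)
  3 -> (0,3)
  4 -> (0,4)
  5 -> (0,5)
  6 -> (1,0)
  7 -> (1,1)
  8 -> (1,2)
  9 -> (1,3)
  10 -> (1,4)
  11 -> (1,5)
  12 -> (2,0)
  13 -> (2,1)
  14 -> (2,2)
  15 -> (2,3)
  16 -> (2,4)
  17 -> (2,5)
  18 -> (3,0)
  19 -> (3,1)
  20 -> (3,2)
  21 -> (3,3)
  22 -> (3,4)
  23 -> (3,5)
  24 -> (4,0)
  25 -> (4,1)
  26 -> (4,2)
  27 -> (4,3)
  28 -> (0,4)  ✗ repeats pair of k=4
  29 -> (4,5)
distinct pairs in image: 29 / 30 needed
  → (0,4) hit at k=4 and k=28

Answer: NOT A VALID PRODUCT — duplicate pair at indices 4,28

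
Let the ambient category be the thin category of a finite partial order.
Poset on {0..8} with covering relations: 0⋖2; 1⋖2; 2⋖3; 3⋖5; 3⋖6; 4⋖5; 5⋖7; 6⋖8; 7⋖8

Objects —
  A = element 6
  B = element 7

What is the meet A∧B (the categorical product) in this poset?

Answer: A∧B = 3

Trace:
{x : x<=A ∧ x<=B} = {0,1,2,3}  (A=6, B=7)
  0 <= 3
  1 <= 3
  2 <= 3
  3 <= 3
glb = 3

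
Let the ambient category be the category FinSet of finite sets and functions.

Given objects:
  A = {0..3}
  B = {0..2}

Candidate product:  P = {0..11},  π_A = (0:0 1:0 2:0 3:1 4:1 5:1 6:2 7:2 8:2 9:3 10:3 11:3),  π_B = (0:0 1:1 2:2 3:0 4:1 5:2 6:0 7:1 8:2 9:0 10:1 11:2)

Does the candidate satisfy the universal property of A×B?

|A|·|B| = 4·3 = 12;  |P| = 12
Check the pairing map k ↦ (π_A(k), π_B(k)):
  0 : (0,0)
  1 : (0,1)
  2 : (0,2)
  3 : (1,0)
  4 : (1,1)
  5 : (1,2)
  6 : (2,0)
  7 : (2,1)
  8 : (2,2)
  9 : (3,0)
  10 : (3,1)
  11 : (3,2)
distinct pairs in image: 12 / 12 needed
  → bijection onto A×B; projections well-typed.

Answer: VALID PRODUCT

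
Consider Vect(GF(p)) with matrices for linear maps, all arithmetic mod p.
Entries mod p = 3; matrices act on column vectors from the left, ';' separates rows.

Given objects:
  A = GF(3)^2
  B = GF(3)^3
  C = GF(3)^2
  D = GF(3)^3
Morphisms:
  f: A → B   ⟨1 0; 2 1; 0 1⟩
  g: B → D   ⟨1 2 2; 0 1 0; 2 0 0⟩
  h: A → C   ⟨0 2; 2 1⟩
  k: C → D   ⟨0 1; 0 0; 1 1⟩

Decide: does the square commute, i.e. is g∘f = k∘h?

Answer: DOES NOT COMMUTE

Trace:
Along f;g (path 1):
  e0=(1,0) f→(1,2,0) g→(2,2,2)
  e1=(0,1) f→(0,1,1) g→(1,1,0)
  composite₁ = ⟨2 1; 2 1; 2 0⟩
Along h;k (path 2):
  e0=(1,0) h→(0,2) k→(2,0,2)
  e1=(0,1) h→(2,1) k→(1,0,0)
  composite₂ = ⟨2 1; 0 0; 2 0⟩
Equal? differ; not commutative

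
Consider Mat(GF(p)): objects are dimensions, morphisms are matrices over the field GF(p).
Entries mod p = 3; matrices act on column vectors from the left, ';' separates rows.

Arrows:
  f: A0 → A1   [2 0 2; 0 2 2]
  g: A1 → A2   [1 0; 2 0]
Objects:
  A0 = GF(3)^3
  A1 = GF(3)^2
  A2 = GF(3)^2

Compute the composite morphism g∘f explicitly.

  e0=(1,0,0) f→(2,0) g→(2,1)
  e1=(0,1,0) f→(0,2) g→(0,0)
  e2=(0,0,1) f→(2,2) g→(2,1)
⟦path⟧: [2 0 2; 1 0 1]

Answer: [2 0 2; 1 0 1]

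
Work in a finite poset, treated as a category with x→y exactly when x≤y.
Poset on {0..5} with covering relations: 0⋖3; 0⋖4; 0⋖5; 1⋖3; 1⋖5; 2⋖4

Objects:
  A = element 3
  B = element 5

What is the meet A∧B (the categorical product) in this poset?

Common predecessors of 3,5: {0,1}
  maximal lower bounds 0 and 1 are incomparable: neither 0⊑1 nor 1⊑0
→ no greatest lower bound exists

Answer: NO MEET EXISTS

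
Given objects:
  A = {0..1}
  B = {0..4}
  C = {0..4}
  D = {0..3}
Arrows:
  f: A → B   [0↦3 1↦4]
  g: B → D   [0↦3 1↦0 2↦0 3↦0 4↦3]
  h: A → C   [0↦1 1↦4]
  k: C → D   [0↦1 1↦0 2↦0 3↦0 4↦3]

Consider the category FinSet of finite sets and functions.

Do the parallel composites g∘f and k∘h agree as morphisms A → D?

1) trace f;g:
  0 f→3 g→0
  1 f→4 g→3
  result₁ = [0↦0 1↦3]
2) trace h;k:
  0 h→1 k→0
  1 h→4 k→3
  result₂ = [0↦0 1↦3]
Equal? equal; square commutes

Answer: COMMUTES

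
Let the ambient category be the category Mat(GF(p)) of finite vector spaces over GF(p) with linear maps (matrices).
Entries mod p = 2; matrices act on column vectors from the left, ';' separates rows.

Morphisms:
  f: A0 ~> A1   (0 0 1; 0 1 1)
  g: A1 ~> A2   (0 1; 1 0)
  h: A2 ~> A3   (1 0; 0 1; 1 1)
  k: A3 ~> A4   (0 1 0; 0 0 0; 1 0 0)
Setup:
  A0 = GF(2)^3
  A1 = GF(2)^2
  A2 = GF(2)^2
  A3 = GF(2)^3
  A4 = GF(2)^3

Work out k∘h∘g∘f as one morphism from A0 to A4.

  e0=[1,0,0] f~>[0,0] g~>[0,0] h~>[0,0,0] k~>[0,0,0]
  e1=[0,1,0] f~>[0,1] g~>[1,0] h~>[1,0,1] k~>[0,0,1]
  e2=[0,0,1] f~>[1,1] g~>[1,1] h~>[1,1,0] k~>[1,0,1]
result: (0 0 1; 0 0 0; 0 1 1)

Answer: (0 0 1; 0 0 0; 0 1 1)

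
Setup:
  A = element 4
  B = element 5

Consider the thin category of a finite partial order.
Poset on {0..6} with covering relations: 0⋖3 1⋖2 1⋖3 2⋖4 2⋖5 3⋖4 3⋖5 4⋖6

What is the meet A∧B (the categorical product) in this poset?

Answer: NO MEET EXISTS

Derivation:
Lower bounds of A=4 and B=5: {0,1,2,3}
  maximal lower bounds 2 and 3 are incomparable: neither 2<=3 nor 3<=2
→ no greatest lower bound exists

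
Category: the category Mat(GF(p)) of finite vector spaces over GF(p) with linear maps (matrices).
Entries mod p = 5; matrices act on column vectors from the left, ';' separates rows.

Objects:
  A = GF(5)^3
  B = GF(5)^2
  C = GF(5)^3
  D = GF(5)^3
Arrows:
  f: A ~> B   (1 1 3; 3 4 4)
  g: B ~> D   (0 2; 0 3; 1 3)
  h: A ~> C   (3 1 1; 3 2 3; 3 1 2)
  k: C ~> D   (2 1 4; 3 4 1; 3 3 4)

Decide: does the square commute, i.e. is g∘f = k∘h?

Path 1 = f;g:
  e0=[1,0,0] f~>[1,3] g~>[1,4,0]
  e1=[0,1,0] f~>[1,4] g~>[3,2,3]
  e2=[0,0,1] f~>[3,4] g~>[3,2,0]
  result₁ = (1 3 3; 4 2 2; 0 3 0)
Path 2 = h;k:
  e0=[1,0,0] h~>[3,3,3] k~>[1,4,0]
  e1=[0,1,0] h~>[1,2,1] k~>[3,2,3]
  e2=[0,0,1] h~>[1,3,2] k~>[3,2,0]
  result₂ = (1 3 3; 4 2 2; 0 3 0)
Equal? YES — commutes

Answer: COMMUTES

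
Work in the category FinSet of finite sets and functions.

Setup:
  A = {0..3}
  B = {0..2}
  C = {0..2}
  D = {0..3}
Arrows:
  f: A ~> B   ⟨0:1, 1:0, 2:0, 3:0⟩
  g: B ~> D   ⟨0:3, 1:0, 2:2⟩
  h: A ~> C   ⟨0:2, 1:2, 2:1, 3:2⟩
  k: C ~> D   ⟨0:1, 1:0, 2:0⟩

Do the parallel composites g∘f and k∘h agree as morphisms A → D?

Answer: DOES NOT COMMUTE

Trace:
1) trace f;g:
  0 f~>1 g~>0
  1 f~>0 g~>3
  2 f~>0 g~>3
  3 f~>0 g~>3
  ⟦path⟧₁ = ⟨0:0, 1:3, 2:3, 3:3⟩
2) trace h;k:
  0 h~>2 k~>0
  1 h~>2 k~>0
  2 h~>1 k~>0
  3 h~>2 k~>0
  ⟦path⟧₂ = ⟨0:0, 1:0, 2:0, 3:0⟩
Equal? differ; not commutative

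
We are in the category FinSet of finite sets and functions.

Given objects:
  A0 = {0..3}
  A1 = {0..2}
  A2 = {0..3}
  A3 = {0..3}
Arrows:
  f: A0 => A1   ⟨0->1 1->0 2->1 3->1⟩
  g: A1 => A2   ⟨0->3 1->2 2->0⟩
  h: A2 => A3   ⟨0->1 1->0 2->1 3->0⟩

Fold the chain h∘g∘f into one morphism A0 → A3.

Answer: ⟨0->1 1->0 2->1 3->1⟩

Work:
  0 f=>1 g=>2 h=>1
  1 f=>0 g=>3 h=>0
  2 f=>1 g=>2 h=>1
  3 f=>1 g=>2 h=>1
result: ⟨0->1 1->0 2->1 3->1⟩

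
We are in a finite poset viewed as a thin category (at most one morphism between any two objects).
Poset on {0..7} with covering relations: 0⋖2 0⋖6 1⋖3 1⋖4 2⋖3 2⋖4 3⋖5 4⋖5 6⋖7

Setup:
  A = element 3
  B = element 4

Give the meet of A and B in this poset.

Common predecessors of 3,4: {0,1,2}
  maximal lower bounds 1 and 2 are incomparable: neither 1<=2 nor 2<=1
→ no greatest lower bound exists

Answer: NO MEET EXISTS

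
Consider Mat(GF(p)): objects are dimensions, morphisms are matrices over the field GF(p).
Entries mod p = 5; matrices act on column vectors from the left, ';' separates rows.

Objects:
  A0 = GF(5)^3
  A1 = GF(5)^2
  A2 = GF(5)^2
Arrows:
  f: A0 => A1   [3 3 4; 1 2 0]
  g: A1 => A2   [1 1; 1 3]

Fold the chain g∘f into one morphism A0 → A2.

Answer: [4 0 4; 1 4 4]

Derivation:
  e0=⟨1,0,0⟩ f=>⟨3,1⟩ g=>⟨4,1⟩
  e1=⟨0,1,0⟩ f=>⟨3,2⟩ g=>⟨0,4⟩
  e2=⟨0,0,1⟩ f=>⟨4,0⟩ g=>⟨4,4⟩
composite: [4 0 4; 1 4 4]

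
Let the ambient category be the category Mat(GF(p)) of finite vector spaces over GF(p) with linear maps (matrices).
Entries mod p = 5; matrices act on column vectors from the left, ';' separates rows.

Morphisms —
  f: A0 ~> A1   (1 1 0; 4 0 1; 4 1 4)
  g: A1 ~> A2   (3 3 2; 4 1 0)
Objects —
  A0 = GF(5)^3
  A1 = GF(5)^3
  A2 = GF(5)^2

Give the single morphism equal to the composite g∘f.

Answer: (3 0 1; 3 4 1)

Trace:
  e0=⟨1,0,0⟩ f~>⟨1,4,4⟩ g~>⟨3,3⟩
  e1=⟨0,1,0⟩ f~>⟨1,0,1⟩ g~>⟨0,4⟩
  e2=⟨0,0,1⟩ f~>⟨0,1,4⟩ g~>⟨1,1⟩
⟦path⟧: (3 0 1; 3 4 1)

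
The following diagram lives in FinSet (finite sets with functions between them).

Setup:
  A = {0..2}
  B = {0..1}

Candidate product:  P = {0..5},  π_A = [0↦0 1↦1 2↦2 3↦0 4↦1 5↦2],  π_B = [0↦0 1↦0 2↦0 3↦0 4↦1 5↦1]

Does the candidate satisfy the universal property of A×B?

Answer: NOT A VALID PRODUCT — duplicate pair at indices 0,3

Derivation:
|A|·|B| = 3·2 = 6;  |P| = 6
Check the pairing map k ↦ (π_A(k), π_B(k)):
  0 ↦ (0,0)
  1 ↦ (1,0)
  2 ↦ (2,0)
  3 ↦ (0,0)  ✗ repeats pair of k=0
  4 ↦ (1,1)
  5 ↦ (2,1)
distinct pairs in image: 5 / 6 needed
  → (0,0) hit at k=0 and k=3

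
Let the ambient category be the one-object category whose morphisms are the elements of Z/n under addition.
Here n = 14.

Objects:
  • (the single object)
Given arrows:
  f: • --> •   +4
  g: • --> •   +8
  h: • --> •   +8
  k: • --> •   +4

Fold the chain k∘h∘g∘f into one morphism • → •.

  0 +4≡4 +8≡12 +8≡6 +4≡10  (mod 14)
⟦path⟧: +10

Answer: +10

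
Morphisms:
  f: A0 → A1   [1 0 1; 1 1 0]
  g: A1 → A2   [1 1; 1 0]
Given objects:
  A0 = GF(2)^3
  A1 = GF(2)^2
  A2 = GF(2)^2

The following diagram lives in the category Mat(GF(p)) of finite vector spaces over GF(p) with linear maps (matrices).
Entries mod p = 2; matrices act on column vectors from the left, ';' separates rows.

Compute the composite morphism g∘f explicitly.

  e0=⟨1,0,0⟩ f→⟨1,1⟩ g→⟨0,1⟩
  e1=⟨0,1,0⟩ f→⟨0,1⟩ g→⟨1,0⟩
  e2=⟨0,0,1⟩ f→⟨1,0⟩ g→⟨1,1⟩
⟦path⟧: [0 1 1; 1 0 1]

Answer: [0 1 1; 1 0 1]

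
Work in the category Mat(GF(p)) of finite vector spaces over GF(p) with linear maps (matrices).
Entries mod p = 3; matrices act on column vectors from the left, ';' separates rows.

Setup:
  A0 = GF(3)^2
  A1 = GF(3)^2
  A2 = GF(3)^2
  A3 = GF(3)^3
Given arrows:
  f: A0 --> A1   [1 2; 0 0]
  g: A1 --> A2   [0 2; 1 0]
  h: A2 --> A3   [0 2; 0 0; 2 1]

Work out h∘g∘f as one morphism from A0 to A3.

Answer: [2 1; 0 0; 1 2]

Work:
  e0=(1,0) f-->(1,0) g-->(0,1) h-->(2,0,1)
  e1=(0,1) f-->(2,0) g-->(0,2) h-->(1,0,2)
composite: [2 1; 0 0; 1 2]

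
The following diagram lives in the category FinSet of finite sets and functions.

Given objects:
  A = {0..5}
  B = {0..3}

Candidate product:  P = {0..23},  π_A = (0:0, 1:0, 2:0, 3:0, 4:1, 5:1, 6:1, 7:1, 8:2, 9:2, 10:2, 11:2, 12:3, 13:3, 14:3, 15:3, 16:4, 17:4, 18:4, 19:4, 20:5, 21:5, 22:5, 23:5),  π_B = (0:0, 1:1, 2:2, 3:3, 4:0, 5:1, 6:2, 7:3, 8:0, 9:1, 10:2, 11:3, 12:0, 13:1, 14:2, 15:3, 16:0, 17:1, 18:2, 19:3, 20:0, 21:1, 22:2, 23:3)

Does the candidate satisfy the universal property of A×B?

|A|·|B| = 6·4 = 24;  |P| = 24
Check the pairing map k ↦ (π_A(k), π_B(k)):
  0 : (0,0)
  1 : (0,1)
  2 : (0,2)
  3 : (0,3)
  4 : (1,0)
  5 : (1,1)
  6 : (1,2)
  7 : (1,3)
  8 : (2,0)
  9 : (2,1)
  10 : (2,2)
  11 : (2,3)
  12 : (3,0)
  13 : (3,1)
  14 : (3,2)
  15 : (3,3)
  16 : (4,0)
  17 : (4,1)
  18 : (4,2)
  19 : (4,3)
  20 : (5,0)
  21 : (5,1)
  22 : (5,2)
  23 : (5,3)
distinct pairs in image: 24 / 24 needed
  → bijection onto A×B; projections well-typed.

Answer: VALID PRODUCT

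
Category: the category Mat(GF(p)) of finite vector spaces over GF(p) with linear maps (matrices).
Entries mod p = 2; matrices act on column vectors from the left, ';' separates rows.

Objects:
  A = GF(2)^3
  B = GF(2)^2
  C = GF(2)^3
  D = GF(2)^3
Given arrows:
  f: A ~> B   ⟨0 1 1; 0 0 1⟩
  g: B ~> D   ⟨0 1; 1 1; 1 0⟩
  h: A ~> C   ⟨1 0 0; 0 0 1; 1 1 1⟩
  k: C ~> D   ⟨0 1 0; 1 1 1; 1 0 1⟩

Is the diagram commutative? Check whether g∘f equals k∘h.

Answer: COMMUTES

Derivation:
Along f;g (path 1):
  e0=[1,0,0] f~>[0,0] g~>[0,0,0]
  e1=[0,1,0] f~>[1,0] g~>[0,1,1]
  e2=[0,0,1] f~>[1,1] g~>[1,0,1]
  composite₁ = ⟨0 0 1; 0 1 0; 0 1 1⟩
Along h;k (path 2):
  e0=[1,0,0] h~>[1,0,1] k~>[0,0,0]
  e1=[0,1,0] h~>[0,0,1] k~>[0,1,1]
  e2=[0,0,1] h~>[0,1,1] k~>[1,0,1]
  composite₂ = ⟨0 0 1; 0 1 0; 0 1 1⟩
Equal? YES — commutes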